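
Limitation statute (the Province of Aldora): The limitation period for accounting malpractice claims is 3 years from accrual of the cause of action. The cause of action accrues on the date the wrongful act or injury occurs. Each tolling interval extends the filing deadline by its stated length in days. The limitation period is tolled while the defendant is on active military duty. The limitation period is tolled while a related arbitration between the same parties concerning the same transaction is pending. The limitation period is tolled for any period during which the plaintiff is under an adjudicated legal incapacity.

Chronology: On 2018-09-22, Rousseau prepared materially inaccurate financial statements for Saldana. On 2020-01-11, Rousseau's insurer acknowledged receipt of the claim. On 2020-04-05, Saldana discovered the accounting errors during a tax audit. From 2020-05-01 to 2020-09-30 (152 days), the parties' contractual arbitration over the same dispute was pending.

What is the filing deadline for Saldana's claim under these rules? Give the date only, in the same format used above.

The claim accrued on 2018-09-22, when the wrongful act occurred; under the stated occurrence rule the 2020-04-05 discovery does not delay accrual.
The untolled deadline — 3 years after 2018-09-22 — is 2021-09-22.
The period was tolled for 152 days by the pending related arbitration (2020-05-01 to 2020-09-30), pushing the deadline to 2022-02-21.
None of the other events listed affects the running of the period under the stated rules.

2022-02-21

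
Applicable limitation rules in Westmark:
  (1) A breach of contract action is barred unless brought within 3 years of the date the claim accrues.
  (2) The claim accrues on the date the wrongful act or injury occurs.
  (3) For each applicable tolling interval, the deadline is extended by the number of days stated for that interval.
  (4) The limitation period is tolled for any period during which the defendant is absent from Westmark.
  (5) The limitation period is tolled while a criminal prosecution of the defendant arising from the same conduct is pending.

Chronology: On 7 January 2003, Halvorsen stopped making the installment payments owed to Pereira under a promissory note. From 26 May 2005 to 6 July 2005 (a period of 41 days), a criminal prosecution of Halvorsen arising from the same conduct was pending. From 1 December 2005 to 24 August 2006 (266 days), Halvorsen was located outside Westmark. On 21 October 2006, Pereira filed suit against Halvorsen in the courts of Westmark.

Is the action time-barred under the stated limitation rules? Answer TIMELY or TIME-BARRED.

TIMELY

The limitation period began to run on 7 January 2003.
Adding the 3 years base period to 7 January 2003 gives a deadline of 7 January 2006, before any tolling.
Because the pending criminal prosecution ran from 26 May 2005 to 6 July 2005, the deadline is extended by 41 days to 17 February 2006.
Because the defendant's absence from the jurisdiction ran from 1 December 2005 to 24 August 2006, the deadline is extended by 266 days to 10 November 2006.
The 21 October 2006 filing precedes the 10 November 2006 deadline; the claim is timely.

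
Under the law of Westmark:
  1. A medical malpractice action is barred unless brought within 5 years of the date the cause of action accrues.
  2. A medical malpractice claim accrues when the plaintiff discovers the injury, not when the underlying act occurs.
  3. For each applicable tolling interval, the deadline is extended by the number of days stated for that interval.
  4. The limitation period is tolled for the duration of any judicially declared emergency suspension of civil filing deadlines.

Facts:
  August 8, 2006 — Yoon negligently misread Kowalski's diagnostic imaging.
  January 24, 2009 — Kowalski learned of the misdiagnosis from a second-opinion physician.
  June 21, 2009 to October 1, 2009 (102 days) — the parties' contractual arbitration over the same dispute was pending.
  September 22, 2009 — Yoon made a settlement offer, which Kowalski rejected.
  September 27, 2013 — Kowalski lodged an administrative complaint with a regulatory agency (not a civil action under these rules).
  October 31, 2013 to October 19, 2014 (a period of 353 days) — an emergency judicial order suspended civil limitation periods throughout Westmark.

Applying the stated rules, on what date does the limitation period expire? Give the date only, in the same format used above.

The claim did not accrue until Kowalski discovered the injury on January 24, 2009; the August 8, 2006 act date does not start the clock under the stated rule.
Adding the 5 years base period to January 24, 2009 gives a deadline of January 24, 2014, before any tolling.
The emergency suspension of filing deadlines from October 31, 2013 to October 19, 2014 tolled the period for 353 days, extending the deadline to January 12, 2015.
The pending related arbitration from June 21, 2009 to October 1, 2009 does not toll the period, because no stated rule makes a pending arbitration a tolling event.
None of the other events listed affects the running of the period under the stated rules.

January 12, 2015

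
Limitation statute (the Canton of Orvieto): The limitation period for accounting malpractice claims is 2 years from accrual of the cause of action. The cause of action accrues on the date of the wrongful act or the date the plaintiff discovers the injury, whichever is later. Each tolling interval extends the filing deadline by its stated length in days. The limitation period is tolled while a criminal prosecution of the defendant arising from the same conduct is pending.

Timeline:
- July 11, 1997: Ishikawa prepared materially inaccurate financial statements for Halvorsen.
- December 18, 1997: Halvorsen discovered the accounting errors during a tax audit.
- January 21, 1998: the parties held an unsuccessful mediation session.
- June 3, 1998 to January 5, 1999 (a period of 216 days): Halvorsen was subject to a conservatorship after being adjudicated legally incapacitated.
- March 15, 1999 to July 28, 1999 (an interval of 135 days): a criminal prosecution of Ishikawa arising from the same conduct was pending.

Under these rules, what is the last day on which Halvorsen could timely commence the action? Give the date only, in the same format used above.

Taking the later of the act (July 11, 1997) and discovery (December 18, 1997), the claim accrued on December 18, 1997.
The untolled deadline — 2 years after December 18, 1997 — is December 18, 1999.
The period was tolled for 135 days by the pending criminal prosecution (March 15, 1999 to July 28, 1999), pushing the deadline to May 1, 2000.
The plaintiff's legal incapacity from June 3, 1998 to January 5, 1999 does not toll the period, because no stated rule makes the plaintiff's incapacity a tolling event.
The other events in the timeline have no effect on the limitation period under the stated rules.

May 1, 2000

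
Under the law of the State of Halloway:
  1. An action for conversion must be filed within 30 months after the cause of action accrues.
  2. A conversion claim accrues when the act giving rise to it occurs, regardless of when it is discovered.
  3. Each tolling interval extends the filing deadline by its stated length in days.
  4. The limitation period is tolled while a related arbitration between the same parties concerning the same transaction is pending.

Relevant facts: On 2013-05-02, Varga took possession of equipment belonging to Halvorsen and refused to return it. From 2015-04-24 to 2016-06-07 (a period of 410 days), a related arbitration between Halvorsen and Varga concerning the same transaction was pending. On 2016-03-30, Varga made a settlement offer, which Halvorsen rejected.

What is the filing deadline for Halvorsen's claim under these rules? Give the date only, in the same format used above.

2016-12-16

The cause of action accrued on 2013-05-02, the date of the act.
The untolled deadline — 30 months after 2013-05-02 — is 2015-11-02.
The pending related arbitration from 2015-04-24 to 2016-06-07 tolled the period for 410 days, extending the deadline to 2016-12-16.
None of the other events listed affects the running of the period under the stated rules.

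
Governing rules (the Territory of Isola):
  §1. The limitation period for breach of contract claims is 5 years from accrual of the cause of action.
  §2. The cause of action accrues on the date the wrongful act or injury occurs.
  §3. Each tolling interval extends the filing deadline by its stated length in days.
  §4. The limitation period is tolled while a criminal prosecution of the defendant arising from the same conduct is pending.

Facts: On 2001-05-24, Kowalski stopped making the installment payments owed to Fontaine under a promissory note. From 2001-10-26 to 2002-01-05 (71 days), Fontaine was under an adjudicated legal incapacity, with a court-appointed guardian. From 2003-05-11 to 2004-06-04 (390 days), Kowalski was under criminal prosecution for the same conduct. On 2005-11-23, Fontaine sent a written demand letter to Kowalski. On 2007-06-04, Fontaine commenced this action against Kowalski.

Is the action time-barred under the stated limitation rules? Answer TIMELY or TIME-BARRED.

The cause of action accrued on 2001-05-24, the date of the act.
The untolled deadline — 5 years after 2001-05-24 — is 2006-05-24.
The period was tolled for 390 days by the pending criminal prosecution (2003-05-11 to 2004-06-04), pushing the deadline to 2007-06-18.
No stated provision tolls the period for the plaintiff's incapacity, so the interval from 2001-10-26 to 2002-01-05 has no effect on the deadline.
Nothing else in the chronology tolls or restarts the period.
The 2007-06-04 filing precedes the 2007-06-18 deadline; the claim is timely.

TIMELY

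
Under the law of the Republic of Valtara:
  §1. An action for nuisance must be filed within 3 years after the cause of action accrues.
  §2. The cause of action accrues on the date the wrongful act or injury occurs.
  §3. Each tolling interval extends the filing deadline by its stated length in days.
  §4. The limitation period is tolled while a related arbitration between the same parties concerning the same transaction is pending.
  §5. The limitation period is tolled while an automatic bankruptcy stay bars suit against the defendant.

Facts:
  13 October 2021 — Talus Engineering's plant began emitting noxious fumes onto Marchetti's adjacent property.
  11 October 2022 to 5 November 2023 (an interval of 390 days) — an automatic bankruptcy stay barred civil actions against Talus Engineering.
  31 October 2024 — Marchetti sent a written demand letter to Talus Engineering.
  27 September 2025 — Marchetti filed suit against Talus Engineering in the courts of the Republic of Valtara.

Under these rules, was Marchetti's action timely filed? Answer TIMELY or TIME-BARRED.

The cause of action accrued on 13 October 2021, the date of the act.
The untolled deadline — 3 years after 13 October 2021 — is 13 October 2024.
The automatic bankruptcy stay from 11 October 2022 to 5 November 2023 tolled the period for 390 days, extending the deadline to 7 November 2025.
The other events in the timeline have no effect on the limitation period under the stated rules.
Filing on 27 September 2025 beat the 7 November 2025 deadline — the action is timely.

TIMELY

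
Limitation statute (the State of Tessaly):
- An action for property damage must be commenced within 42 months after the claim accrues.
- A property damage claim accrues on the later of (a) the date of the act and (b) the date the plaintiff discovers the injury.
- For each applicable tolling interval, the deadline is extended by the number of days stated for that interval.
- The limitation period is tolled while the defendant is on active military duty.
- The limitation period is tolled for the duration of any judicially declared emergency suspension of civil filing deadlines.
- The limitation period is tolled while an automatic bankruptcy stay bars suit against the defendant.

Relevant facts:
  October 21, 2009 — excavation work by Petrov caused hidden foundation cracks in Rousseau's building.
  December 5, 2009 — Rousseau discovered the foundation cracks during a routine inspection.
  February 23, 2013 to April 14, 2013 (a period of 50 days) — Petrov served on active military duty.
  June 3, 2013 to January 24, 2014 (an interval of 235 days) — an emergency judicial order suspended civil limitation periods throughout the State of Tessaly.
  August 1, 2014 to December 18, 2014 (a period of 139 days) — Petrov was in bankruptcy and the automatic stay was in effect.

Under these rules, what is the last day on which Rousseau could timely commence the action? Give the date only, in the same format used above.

March 17, 2014

The claim accrued on December 5, 2009 — the later of the October 21, 2009 act and the December 5, 2009 discovery.
42 months from December 5, 2009 is June 5, 2013.
The period was tolled for 50 days by the defendant's active military service (February 23, 2013 to April 14, 2013), pushing the deadline to July 25, 2013.
The emergency suspension of filing deadlines from June 3, 2013 to January 24, 2014 tolled the period for 235 days, extending the deadline to March 17, 2014.
The automatic bankruptcy stay starting August 1, 2014 came too late — the period had run on March 17, 2014 — and so does not extend the deadline.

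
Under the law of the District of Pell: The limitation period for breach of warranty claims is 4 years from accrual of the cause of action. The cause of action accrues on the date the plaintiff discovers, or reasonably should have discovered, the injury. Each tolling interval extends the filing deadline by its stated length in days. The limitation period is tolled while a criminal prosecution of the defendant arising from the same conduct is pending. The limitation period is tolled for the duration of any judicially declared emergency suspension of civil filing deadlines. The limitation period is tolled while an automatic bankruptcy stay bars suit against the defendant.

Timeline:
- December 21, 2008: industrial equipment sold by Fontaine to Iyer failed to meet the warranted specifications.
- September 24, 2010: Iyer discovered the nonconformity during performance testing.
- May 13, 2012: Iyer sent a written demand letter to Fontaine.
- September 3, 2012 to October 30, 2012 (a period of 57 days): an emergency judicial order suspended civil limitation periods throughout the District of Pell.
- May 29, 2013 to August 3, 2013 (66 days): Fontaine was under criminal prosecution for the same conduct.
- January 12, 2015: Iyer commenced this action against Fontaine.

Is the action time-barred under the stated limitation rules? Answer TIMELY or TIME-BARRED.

TIMELY

Under the discovery rule, the claim accrued on September 24, 2010, when Iyer discovered the injury — not on the December 21, 2008 date of the underlying act.
Adding the 4 years base period to September 24, 2010 gives a deadline of September 24, 2014, before any tolling.
Because the emergency suspension of filing deadlines ran from September 3, 2012 to October 30, 2012, the deadline is extended by 57 days to November 20, 2014.
Because the pending criminal prosecution ran from May 29, 2013 to August 3, 2013, the deadline is extended by 66 days to January 25, 2015.
Nothing else in the chronology tolls or restarts the period.
Filing on January 12, 2015 beat the January 25, 2015 deadline — the action is timely.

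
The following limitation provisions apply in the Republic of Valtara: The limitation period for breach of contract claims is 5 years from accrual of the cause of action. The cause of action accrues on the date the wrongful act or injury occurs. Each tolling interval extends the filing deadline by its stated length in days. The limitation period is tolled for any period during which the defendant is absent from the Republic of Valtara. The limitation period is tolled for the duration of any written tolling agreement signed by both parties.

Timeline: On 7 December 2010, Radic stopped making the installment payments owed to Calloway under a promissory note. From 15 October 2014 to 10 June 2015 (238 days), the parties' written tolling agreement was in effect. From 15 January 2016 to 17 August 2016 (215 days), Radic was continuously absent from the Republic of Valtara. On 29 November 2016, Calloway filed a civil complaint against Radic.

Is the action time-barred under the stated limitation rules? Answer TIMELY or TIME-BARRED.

The limitation period began to run on 7 December 2010.
The untolled deadline — 5 years after 7 December 2010 — is 7 December 2015.
Because the written tolling agreement ran from 15 October 2014 to 10 June 2015, the deadline is extended by 238 days to 1 August 2016.
The defendant's absence from the jurisdiction from 15 January 2016 to 17 August 2016 tolled the period for 215 days, extending the deadline to 4 March 2017.
Calloway filed on 29 November 2016, before the 4 March 2017 deadline, so the action is timely.

TIMELY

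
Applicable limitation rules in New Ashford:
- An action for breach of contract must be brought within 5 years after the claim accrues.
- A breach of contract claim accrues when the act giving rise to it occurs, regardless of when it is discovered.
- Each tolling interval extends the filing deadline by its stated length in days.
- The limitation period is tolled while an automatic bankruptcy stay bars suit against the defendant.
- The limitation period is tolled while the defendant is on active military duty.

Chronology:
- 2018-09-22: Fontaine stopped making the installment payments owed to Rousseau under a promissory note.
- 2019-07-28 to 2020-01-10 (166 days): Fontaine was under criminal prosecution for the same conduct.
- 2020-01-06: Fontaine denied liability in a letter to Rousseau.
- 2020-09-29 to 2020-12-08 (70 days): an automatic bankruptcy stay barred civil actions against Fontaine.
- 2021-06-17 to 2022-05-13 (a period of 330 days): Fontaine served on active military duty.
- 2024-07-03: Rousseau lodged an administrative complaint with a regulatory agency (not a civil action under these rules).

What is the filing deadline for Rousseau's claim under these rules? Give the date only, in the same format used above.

2024-10-26

The claim accrued on 2018-09-22, the date of the act.
Adding the 5 years base period to 2018-09-22 gives a deadline of 2023-09-22, before any tolling.
Because the automatic bankruptcy stay ran from 2020-09-29 to 2020-12-08, the deadline is extended by 70 days to 2023-12-01.
Because the defendant's active military service ran from 2021-06-17 to 2022-05-13, the deadline is extended by 330 days to 2024-10-26.
The pending criminal prosecution from 2019-07-28 to 2020-01-10 does not toll the period, because no stated rule makes a criminal prosecution a tolling event.
Nothing else in the chronology tolls or restarts the period.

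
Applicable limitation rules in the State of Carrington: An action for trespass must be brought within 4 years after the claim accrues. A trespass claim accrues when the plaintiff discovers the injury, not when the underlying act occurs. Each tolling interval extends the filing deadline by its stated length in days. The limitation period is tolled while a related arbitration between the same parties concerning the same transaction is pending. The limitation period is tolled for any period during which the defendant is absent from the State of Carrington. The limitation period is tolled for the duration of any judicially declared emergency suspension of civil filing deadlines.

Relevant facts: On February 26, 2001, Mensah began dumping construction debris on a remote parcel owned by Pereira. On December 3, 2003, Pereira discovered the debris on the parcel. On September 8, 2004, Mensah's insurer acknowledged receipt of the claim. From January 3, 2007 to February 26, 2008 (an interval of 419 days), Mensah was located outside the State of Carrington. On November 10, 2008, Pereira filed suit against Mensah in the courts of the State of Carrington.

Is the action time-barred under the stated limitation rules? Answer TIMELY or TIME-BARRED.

Under the discovery rule, the claim accrued on December 3, 2003, when Pereira discovered the injury — not on the February 26, 2001 date of the underlying act.
4 years from December 3, 2003 is December 3, 2007.
Because the defendant's absence from the jurisdiction ran from January 3, 2007 to February 26, 2008, the deadline is extended by 419 days to January 25, 2009.
None of the other events listed affects the running of the period under the stated rules.
The November 10, 2008 filing precedes the January 25, 2009 deadline; the claim is timely.

TIMELY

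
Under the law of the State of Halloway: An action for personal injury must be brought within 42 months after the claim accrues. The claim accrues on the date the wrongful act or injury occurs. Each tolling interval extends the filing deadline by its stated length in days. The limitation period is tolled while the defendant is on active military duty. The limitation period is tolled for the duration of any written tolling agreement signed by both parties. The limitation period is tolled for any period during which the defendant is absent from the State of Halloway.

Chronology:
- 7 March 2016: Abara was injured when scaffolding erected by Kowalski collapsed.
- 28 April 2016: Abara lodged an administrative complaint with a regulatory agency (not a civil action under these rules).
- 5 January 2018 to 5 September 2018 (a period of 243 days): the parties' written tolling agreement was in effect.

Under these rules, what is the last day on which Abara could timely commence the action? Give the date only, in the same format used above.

7 May 2020

The claim accrued on 7 March 2016, when the wrongful act occurred.
Adding the 42 months base period to 7 March 2016 gives a deadline of 7 September 2019, before any tolling.
Because the written tolling agreement ran from 5 January 2018 to 5 September 2018, the deadline is extended by 243 days to 7 May 2020.
The other events in the timeline have no effect on the limitation period under the stated rules.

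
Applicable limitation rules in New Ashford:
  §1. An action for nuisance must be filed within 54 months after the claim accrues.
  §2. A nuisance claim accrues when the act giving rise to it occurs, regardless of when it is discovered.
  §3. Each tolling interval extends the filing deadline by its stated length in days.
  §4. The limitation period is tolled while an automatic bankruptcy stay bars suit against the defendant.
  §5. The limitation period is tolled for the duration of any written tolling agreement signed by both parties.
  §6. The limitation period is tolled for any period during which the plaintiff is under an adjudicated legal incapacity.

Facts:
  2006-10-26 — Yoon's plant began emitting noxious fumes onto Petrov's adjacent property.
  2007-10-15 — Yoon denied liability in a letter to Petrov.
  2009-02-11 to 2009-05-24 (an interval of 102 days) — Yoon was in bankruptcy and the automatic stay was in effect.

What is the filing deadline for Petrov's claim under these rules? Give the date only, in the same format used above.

The claim accrued on 2006-10-26, the date of the act.
Adding the 54 months base period to 2006-10-26 gives a deadline of 2011-04-26, before any tolling.
The automatic bankruptcy stay from 2009-02-11 to 2009-05-24 tolled the period for 102 days, extending the deadline to 2011-08-06.
The other events in the timeline have no effect on the limitation period under the stated rules.

2011-08-06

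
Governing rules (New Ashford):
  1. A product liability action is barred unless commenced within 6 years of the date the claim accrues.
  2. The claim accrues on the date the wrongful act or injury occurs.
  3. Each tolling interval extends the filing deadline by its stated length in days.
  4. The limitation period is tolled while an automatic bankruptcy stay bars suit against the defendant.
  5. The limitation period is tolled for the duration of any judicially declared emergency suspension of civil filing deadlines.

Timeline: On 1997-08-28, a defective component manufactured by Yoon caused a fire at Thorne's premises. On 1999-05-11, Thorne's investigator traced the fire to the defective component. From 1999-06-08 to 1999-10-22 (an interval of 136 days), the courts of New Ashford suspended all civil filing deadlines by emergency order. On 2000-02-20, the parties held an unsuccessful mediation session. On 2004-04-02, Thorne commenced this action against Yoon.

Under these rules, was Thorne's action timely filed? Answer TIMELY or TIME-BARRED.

TIME-BARRED

Accrual is governed by the date of the act, so the period began to run on 1997-08-28; the later discovery on 1999-05-11 is irrelevant under the stated rule.
The untolled deadline — 6 years after 1997-08-28 — is 2003-08-28.
The period was tolled for 136 days by the emergency suspension of filing deadlines (1999-06-08 to 1999-10-22), pushing the deadline to 2004-01-11.
Nothing else in the chronology tolls or restarts the period.
Filing on 2004-04-02 missed the 2004-01-11 deadline — the action is time-barred.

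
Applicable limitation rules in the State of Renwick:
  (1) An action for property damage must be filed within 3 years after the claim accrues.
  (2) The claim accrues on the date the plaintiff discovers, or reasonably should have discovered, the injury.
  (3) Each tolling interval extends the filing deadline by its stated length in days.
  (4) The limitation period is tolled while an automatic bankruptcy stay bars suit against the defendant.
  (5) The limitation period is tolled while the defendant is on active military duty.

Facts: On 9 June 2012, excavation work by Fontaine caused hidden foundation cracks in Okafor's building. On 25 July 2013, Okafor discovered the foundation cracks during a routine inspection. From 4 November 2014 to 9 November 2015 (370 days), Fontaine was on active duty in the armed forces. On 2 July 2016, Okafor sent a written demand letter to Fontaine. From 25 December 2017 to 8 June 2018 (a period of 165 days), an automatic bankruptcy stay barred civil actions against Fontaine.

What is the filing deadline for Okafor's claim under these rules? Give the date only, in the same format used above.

Accrual is tied to discovery, so the period began on 25 July 2013 rather than on 9 June 2012 when the act occurred.
3 years from 25 July 2013 is 25 July 2016.
The period was tolled for 370 days by the defendant's active military service (4 November 2014 to 9 November 2015), pushing the deadline to 30 July 2017.
By the time the automatic bankruptcy stay began on 25 December 2017, the limitation period had already expired on 30 July 2017; that interval cannot revive it.
None of the other events listed affects the running of the period under the stated rules.

30 July 2017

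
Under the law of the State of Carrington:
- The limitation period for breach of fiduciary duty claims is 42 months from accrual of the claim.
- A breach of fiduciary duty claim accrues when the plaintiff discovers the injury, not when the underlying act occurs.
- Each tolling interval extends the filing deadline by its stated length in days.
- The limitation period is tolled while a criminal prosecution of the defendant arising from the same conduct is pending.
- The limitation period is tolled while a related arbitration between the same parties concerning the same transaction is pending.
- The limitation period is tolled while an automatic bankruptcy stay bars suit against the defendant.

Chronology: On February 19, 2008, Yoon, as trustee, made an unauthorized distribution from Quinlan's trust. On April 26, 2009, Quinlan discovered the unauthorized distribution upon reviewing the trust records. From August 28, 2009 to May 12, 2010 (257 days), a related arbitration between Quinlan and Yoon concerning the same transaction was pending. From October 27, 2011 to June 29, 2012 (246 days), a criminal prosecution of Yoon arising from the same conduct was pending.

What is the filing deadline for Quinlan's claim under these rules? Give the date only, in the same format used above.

March 13, 2014

The claim did not accrue until Quinlan discovered the injury on April 26, 2009; the February 19, 2008 act date does not start the clock under the stated rule.
Adding the 42 months base period to April 26, 2009 gives a deadline of October 26, 2012, before any tolling.
The period was tolled for 257 days by the pending related arbitration (August 28, 2009 to May 12, 2010), pushing the deadline to July 10, 2013.
The period was tolled for 246 days by the pending criminal prosecution (October 27, 2011 to June 29, 2012), pushing the deadline to March 13, 2014.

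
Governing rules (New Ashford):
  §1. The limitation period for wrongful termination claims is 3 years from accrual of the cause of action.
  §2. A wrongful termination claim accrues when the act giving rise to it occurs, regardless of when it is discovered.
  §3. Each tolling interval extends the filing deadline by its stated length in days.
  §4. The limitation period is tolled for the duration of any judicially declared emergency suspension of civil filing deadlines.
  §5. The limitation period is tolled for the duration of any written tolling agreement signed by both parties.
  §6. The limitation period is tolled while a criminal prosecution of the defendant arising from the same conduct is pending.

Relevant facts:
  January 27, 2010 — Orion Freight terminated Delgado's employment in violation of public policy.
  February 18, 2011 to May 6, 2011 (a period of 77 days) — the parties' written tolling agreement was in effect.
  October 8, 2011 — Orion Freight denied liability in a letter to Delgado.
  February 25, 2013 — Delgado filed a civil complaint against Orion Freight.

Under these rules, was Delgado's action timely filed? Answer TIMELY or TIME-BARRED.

TIMELY

The limitation period began to run on January 27, 2010.
The untolled deadline — 3 years after January 27, 2010 — is January 27, 2013.
The period was tolled for 77 days by the written tolling agreement (February 18, 2011 to May 6, 2011), pushing the deadline to April 14, 2013.
Nothing else in the chronology tolls or restarts the period.
Delgado filed on February 25, 2013, before the April 14, 2013 deadline, so the action is timely.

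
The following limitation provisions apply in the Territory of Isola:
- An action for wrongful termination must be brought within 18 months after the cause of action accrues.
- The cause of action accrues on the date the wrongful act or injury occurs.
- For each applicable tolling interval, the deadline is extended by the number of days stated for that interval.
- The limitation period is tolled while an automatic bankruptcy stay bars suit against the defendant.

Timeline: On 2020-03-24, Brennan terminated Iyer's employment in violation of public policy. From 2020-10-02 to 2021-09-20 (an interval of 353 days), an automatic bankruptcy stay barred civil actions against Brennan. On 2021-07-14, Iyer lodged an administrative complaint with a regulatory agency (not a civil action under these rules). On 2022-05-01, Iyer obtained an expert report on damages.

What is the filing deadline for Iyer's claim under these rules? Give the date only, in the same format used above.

The claim accrued on 2020-03-24, when the wrongful act occurred.
18 months from 2020-03-24 is 2021-09-24.
Because the automatic bankruptcy stay ran from 2020-10-02 to 2021-09-20, the deadline is extended by 353 days to 2022-09-12.
None of the other events listed affects the running of the period under the stated rules.

2022-09-12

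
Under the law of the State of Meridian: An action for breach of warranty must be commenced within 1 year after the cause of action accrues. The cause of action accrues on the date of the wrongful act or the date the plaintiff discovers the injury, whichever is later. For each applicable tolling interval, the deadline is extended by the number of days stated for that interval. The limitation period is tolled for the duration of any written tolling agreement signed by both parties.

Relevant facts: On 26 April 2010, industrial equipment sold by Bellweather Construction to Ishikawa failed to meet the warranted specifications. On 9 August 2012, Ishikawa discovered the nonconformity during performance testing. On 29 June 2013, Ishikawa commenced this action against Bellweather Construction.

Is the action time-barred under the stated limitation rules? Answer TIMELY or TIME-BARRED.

TIMELY

Because discovery on 9 August 2012 post-dates the 26 April 2010 act, accrual under the later-of rule falls on 9 August 2012.
Adding the 1 year base period to 9 August 2012 gives a deadline of 9 August 2013, before any tolling.
Ishikawa filed on 29 June 2013, before the 9 August 2013 deadline, so the action is timely.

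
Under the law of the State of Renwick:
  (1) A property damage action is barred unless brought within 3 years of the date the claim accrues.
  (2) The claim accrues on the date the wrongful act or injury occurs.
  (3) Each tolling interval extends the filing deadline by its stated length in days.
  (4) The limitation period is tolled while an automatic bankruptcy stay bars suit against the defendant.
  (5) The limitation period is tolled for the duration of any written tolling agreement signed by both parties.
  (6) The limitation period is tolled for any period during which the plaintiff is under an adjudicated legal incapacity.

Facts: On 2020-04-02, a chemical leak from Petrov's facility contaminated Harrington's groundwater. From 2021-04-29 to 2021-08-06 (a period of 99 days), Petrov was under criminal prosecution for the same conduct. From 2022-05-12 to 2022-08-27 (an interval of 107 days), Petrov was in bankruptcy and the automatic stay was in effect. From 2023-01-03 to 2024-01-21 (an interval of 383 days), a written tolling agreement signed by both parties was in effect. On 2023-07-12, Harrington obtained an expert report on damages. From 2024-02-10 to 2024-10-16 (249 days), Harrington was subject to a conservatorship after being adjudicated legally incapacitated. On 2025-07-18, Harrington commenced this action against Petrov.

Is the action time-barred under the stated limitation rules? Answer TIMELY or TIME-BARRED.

The claim accrued on 2020-04-02, the date of the act.
The untolled deadline — 3 years after 2020-04-02 — is 2023-04-02.
The period was tolled for 107 days by the automatic bankruptcy stay (2022-05-12 to 2022-08-27), pushing the deadline to 2023-07-18.
The period was tolled for 383 days by the written tolling agreement (2023-01-03 to 2024-01-21), pushing the deadline to 2024-08-04.
The plaintiff's legal incapacity from 2024-02-10 to 2024-10-16 tolled the period for 249 days, extending the deadline to 2025-04-10.
No stated provision tolls the period for a criminal prosecution, so the interval from 2021-04-29 to 2021-08-06 has no effect on the deadline.
None of the other events listed affects the running of the period under the stated rules.
Harrington filed on 2025-07-18, after the 2025-04-10 deadline, so the action is time-barred.

TIME-BARRED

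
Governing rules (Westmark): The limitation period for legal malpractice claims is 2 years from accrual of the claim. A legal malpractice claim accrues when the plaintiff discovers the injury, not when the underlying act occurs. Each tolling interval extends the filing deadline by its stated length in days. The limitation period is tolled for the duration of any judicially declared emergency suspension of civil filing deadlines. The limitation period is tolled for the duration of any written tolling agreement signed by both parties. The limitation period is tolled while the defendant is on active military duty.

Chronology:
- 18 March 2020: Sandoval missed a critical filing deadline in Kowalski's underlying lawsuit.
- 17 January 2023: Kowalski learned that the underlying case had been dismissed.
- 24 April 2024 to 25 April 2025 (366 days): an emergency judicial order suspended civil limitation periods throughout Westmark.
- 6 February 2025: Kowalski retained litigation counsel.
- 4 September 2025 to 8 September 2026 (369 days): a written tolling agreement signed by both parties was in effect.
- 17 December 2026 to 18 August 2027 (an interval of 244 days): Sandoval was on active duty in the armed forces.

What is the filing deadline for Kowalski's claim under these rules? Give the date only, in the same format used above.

23 September 2027

The claim did not accrue until Kowalski discovered the injury on 17 January 2023; the 18 March 2020 act date does not start the clock under the stated rule.
2 years from 17 January 2023 is 17 January 2025.
The period was tolled for 366 days by the emergency suspension of filing deadlines (24 April 2024 to 25 April 2025), pushing the deadline to 18 January 2026.
The written tolling agreement from 4 September 2025 to 8 September 2026 tolled the period for 369 days, extending the deadline to 22 January 2027.
The period was tolled for 244 days by the defendant's active military service (17 December 2026 to 18 August 2027), pushing the deadline to 23 September 2027.
None of the other events listed affects the running of the period under the stated rules.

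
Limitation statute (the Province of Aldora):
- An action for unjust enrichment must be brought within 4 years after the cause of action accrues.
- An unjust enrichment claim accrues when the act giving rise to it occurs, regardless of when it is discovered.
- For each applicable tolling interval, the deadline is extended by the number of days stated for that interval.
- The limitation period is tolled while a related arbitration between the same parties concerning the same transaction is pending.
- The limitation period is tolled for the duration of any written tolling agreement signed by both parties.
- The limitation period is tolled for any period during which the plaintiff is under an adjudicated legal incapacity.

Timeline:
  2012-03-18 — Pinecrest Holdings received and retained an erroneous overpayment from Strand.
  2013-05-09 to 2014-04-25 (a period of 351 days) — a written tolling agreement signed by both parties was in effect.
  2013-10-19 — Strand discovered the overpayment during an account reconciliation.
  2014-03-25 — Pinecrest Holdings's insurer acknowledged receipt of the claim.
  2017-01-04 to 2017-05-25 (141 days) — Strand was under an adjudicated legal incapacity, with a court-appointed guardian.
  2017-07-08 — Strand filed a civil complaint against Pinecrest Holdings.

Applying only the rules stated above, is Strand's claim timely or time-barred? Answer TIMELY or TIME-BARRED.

The claim accrued on 2012-03-18, when the wrongful act occurred; under the stated occurrence rule the 2013-10-19 discovery does not delay accrual.
Adding the 4 years base period to 2012-03-18 gives a deadline of 2016-03-18, before any tolling.
Because the written tolling agreement ran from 2013-05-09 to 2014-04-25, the deadline is extended by 351 days to 2017-03-04.
Because the plaintiff's legal incapacity ran from 2017-01-04 to 2017-05-25, the deadline is extended by 141 days to 2017-07-23.
None of the other events listed affects the running of the period under the stated rules.
Strand filed on 2017-07-08, before the 2017-07-23 deadline, so the action is timely.

TIMELY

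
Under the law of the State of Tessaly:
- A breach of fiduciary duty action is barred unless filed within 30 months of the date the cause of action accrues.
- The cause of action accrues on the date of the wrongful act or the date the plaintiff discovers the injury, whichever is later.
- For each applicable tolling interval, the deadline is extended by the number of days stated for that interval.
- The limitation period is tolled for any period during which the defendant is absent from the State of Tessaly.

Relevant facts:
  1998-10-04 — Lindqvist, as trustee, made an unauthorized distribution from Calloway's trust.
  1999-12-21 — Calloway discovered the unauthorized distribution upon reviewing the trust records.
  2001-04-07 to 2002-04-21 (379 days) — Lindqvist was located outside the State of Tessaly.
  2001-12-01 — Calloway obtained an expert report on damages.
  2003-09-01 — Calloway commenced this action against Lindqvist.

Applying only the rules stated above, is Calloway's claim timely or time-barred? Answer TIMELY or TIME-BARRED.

TIME-BARRED

Because discovery on 1999-12-21 post-dates the 1998-10-04 act, accrual under the later-of rule falls on 1999-12-21.
30 months from 1999-12-21 is 2002-06-21.
The defendant's absence from the jurisdiction from 2001-04-07 to 2002-04-21 tolled the period for 379 days, extending the deadline to 2003-07-05.
The other events in the timeline have no effect on the limitation period under the stated rules.
Filing on 2003-09-01 missed the 2003-07-05 deadline — the action is time-barred.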